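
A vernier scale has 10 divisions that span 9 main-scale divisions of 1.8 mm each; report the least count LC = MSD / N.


LC = MSD / n_div
= 1.8 / 10
= 0.1800

0.1800


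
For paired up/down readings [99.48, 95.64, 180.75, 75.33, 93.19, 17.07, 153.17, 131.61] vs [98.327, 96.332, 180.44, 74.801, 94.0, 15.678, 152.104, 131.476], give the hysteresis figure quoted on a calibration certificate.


|99.48 - 98.327| = 1.1530
|95.64 - 96.332| = 0.6920
|180.75 - 180.44| = 0.3100
|75.33 - 74.801| = 0.5290
|93.19 - 94.0| = 0.8100
|17.07 - 15.678| = 1.3920
|153.17 - 152.104| = 1.0660
|131.61 - 131.476| = 0.1340
hysteresis = max(diffs) = 1.3920

1.3920


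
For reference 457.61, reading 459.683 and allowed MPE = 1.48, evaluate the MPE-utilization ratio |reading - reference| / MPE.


e = indication - reference = 459.683 - 457.61 = 2.0730
|e| = 2.0730
ratio = |e| / MPE = 2.0730 / 1.48
ratio = 1.4007

1.4007


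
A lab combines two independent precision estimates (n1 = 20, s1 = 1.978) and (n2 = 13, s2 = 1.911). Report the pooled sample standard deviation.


s_p = sqrt(((n1-1)*s1^2 + (n2-1)*s2^2) / (n1+n2-2))
numerator = (20-1)*1.978^2 + (13-1)*1.911^2 = 74.337196 + 43.823052 = 118.16025
denominator = 20 + 13 - 2 = 31
s_p^2 = 118.16025 / 31 = 3.811621
s_p = sqrt(3.811621) = 1.9523

1.9523


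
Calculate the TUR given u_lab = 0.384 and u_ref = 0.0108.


TUR = u_lab / u_ref
= 0.384 / 0.0108
= 35.5556

35.5556


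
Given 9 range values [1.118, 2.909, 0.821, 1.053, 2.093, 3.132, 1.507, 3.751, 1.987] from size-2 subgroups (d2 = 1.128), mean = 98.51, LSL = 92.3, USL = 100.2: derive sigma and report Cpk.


R_bar = (1.118 + 2.909 + 0.821 + 1.053 + 2.093 + 3.132 + 1.507 + 3.751 + 1.987) / 9 = 2.0412222
sigma = R_bar / d2 = 2.0412222 / 1.128 = 1.8095941
Cp = (USL - LSL)/(6*sigma) = (100.2 - 92.3)/(6*1.8095941) = 0.7276
Cpu = (100.2 - 98.51)/(3*1.8095941) = 0.3113
Cpl = (98.51 - 92.3)/(3*1.8095941) = 1.1439
Cpk = min(Cpu, Cpl) = 0.3113

0.3113


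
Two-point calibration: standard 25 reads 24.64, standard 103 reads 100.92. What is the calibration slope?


slope = (y2 - y1) / (x2 - x1)
= (100.92 - 24.64) / (103 - 25)
= 76.2800 / 78
= 0.9779

0.9779


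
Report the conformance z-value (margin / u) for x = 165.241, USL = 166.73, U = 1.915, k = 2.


u = U / k = 1.915 / 2 = 0.9575
margin = |USL - x| = |166.73 - 165.241| = 1.489
z = margin / u = 1.489 / 0.9575
z = 1.5551

1.5551


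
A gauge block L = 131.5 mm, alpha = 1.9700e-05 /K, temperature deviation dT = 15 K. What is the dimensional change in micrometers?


dL = L * alpha * dT
= 131.5 * 1.9700e-05 * 15
= 0.0388583 mm
dL_um = 0.0388583 * 1000 = 38.8583 um

38.8583


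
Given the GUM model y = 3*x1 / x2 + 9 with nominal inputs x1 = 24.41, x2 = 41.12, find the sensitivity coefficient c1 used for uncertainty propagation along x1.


y = 3*x1 / x2 + 9
dy/dx1 = 3/x2
Evaluate at x2 = 41.12: c1 = 3 / 41.12
c1 = 0.0730

0.0730


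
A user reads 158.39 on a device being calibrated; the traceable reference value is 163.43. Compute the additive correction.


Correction = standard - reading
= 163.43 - 158.39
= 5.0400

5.0400


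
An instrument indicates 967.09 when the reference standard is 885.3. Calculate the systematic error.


Systematic error = measured - true
= 967.09 - 885.3
= 81.7900

81.7900


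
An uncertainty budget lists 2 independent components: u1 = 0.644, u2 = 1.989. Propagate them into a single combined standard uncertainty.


uc = sqrt(0.644^2 + 1.989^2)
uc = sqrt(4.370857)
uc = 2.0907

2.0907


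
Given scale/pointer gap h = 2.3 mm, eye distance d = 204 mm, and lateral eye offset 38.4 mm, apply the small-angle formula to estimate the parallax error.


error = h * offset / d
= 2.3 * 38.4 / 204
= 0.4329

0.4329


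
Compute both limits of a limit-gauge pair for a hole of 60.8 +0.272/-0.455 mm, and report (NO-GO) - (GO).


GO = nominal - lower_tol (smallest hole = maximum material condition)
GO = 60.8 - 0.455 = 60.345
NO-GO = nominal + upper_tol (largest hole = least material condition)
NO-GO = 60.8 + 0.272 = 61.072
spread = NO-GO - GO = 61.072 - 60.345 = 0.7270

0.7270


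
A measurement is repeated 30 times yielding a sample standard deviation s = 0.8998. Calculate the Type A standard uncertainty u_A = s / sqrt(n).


u_A = s / sqrt(n)
u_A = 0.8998 / sqrt(30)
u_A = 0.8998 / 5.4772256
u_A = 0.1643

0.1643


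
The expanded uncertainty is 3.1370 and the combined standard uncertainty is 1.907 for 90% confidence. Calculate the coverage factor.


k = U / uc
k = 3.1370 / 1.907
k = 1.645

1.645


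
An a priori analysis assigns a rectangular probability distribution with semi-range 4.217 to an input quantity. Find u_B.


u_B = half_width / sqrt(3)
u_B = 4.217 / 1.7320508
u_B = 2.4347

2.4347


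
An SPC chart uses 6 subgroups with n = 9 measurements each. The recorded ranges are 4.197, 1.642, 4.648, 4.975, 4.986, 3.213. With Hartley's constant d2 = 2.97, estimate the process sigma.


R_bar = (4.197 + 1.642 + 4.648 + 4.975 + 4.986 + 3.213) / 6
R_bar = 23.661 / 6 = 3.9435
sigma_hat = R_bar / d2 = 3.9435 / 2.97 = 1.3278

1.3278


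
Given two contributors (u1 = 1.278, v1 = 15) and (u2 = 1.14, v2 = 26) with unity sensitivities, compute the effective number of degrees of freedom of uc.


uc = sqrt(u1^2 + u2^2) = sqrt(1.278^2 + 1.14^2) = 1.7125665
v_eff = uc^4 / (u1^4/v1 + u2^4/v2)
= 1.7125665^4 / (1.278^4/15 + 1.14^4/26)
= 8.6018087 / 0.24280111
v_eff = 35.4274

35.4274


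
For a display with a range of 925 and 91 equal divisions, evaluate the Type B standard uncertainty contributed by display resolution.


resolution = range / divisions
resolution = 925 / 91 = 10.164835
u_res = resolution / (2*sqrt(3))
u_res = 10.164835 / 3.4641016
u_res = 2.9343

2.9343


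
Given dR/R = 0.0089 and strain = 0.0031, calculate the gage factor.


GF = (dR/R) / epsilon
= 0.0089 / 0.0031
= 2.8710

2.8710


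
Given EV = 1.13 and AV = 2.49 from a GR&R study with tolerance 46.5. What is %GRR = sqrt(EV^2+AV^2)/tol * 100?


GRR = sqrt(EV^2 + AV^2) = sqrt(1.13^2 + 2.49^2) = 2.7344104
%GRR = GRR / tol * 100 = 2.7344104 / 46.5 * 100
%GRR = 5.8805

5.8805


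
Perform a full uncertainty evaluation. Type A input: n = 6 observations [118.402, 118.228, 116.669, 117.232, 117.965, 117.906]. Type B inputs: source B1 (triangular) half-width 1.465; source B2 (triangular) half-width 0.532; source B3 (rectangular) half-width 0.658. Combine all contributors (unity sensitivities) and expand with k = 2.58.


mean = (118.402 + 118.228 + 116.669 + 117.232 + 117.965 + 117.906) / 6 = 117.7336667
s = sqrt(sum((x - mean)^2)/(n-1)) = 0.65718085
u_A = s / sqrt(n) = 0.65718085 / sqrt(6) = 0.26829296
u_B1 = 1.465 / sqrt(6) = 0.59808375
u_B2 = 0.532 / sqrt(6) = 0.21718809
u_B3 = 0.658 / sqrt(3) = 0.37989648
uc = sqrt(0.26829296^2 + 0.59808375^2 + 0.21718809^2 + 0.37989648^2) = 0.78814801
U = k * uc = 2.58 * 0.78814801
U = 2.0334

2.0334


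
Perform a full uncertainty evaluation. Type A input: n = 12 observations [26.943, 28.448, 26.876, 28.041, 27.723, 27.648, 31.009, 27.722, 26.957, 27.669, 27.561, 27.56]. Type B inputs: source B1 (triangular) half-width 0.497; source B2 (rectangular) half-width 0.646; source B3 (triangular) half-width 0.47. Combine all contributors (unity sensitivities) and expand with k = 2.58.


mean = (26.943 + 28.448 + 26.876 + 28.041 + 27.723 + 27.648 + 31.009 + 27.722 + 26.957 + 27.669 + 27.561 + 27.56) / 12 = 27.84641667
s = sqrt(sum((x - mean)^2)/(n-1)) = 1.0960958
u_A = s / sqrt(n) = 1.0960958 / sqrt(12) = 0.3164156
u_B1 = 0.497 / sqrt(6) = 0.2028994
u_B2 = 0.646 / sqrt(3) = 0.37296827
u_B3 = 0.47 / sqrt(6) = 0.1918767
uc = sqrt(0.3164156^2 + 0.2028994^2 + 0.37296827^2 + 0.1918767^2) = 0.5632131
U = k * uc = 2.58 * 0.5632131
U = 1.4531

1.4531


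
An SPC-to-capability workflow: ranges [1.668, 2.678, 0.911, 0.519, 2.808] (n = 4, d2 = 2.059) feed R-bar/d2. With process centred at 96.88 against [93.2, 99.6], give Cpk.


R_bar = (1.668 + 2.678 + 0.911 + 0.519 + 2.808) / 5 = 1.7168
sigma = R_bar / d2 = 1.7168 / 2.059 = 0.83380282
Cp = (USL - LSL)/(6*sigma) = (99.6 - 93.2)/(6*0.83380282) = 1.2793
Cpu = (99.6 - 96.88)/(3*0.83380282) = 1.0874
Cpl = (96.88 - 93.2)/(3*0.83380282) = 1.4712
Cpk = min(Cpu, Cpl) = 1.0874

1.0874


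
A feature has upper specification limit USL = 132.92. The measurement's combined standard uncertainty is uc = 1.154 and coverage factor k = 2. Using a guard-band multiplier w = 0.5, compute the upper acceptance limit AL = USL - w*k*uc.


U = k * uc = 2 * 1.154 = 2.308
guard band g = w * U = 0.5 * 2.308 = 1.154
AL = USL - g = 132.92 - 1.154
AL = 131.7660

131.7660


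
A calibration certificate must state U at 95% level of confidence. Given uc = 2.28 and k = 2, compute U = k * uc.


U = k * uc
U = 2 * 2.28
U = 4.5600

4.5600


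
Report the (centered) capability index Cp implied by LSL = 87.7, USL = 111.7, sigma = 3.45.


Cp = (USL - LSL) / (6 * sigma)
= (111.7 - 87.7) / (6 * 3.45)
= 24.0000 / 20.7000
= 1.1594

1.1594


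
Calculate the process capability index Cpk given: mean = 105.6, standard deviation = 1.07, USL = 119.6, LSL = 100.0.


Cpu = (USL - mean) / (3*sigma) = (119.6 - 105.6) / (3*1.07) = 4.3614
Cpl = (mean - LSL) / (3*sigma) = (105.6 - 100.0) / (3*1.07) = 1.7445
Cpk = min(Cpu, Cpl) = 1.7445

1.7445


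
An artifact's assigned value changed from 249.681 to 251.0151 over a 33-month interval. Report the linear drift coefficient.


rate = (v2 - v1) / months
= (251.0151 - 249.681) / 33
= 1.3341 / 33
= 0.0404

0.0404


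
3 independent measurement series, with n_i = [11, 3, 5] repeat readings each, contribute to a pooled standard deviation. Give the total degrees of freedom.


nu = sum_i (n_i - 1)
nu = ((11 - 1) + (3 - 1) + (5 - 1))
nu = 10 + 2 + 4
nu = 16

16


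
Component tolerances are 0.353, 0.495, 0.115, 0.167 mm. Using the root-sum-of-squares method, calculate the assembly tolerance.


RSS = sqrt(0.353^2 + 0.495^2 + 0.115^2 + 0.167^2)
= sqrt(0.410748)
= 0.6409

0.6409


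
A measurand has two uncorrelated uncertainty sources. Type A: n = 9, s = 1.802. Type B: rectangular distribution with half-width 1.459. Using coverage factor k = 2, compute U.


u_A = s / sqrt(n) = 1.802 / sqrt(9) = 0.60066667
u_B = half_width / sqrt(3) = 1.459 / sqrt(3) = 0.84235404
uc = sqrt(u_A^2 + u_B^2) = sqrt(0.60066667^2 + 0.84235404^2) = 1.0345824
U = k * uc = 2 * 1.0345824
U = 2.0692

2.0692


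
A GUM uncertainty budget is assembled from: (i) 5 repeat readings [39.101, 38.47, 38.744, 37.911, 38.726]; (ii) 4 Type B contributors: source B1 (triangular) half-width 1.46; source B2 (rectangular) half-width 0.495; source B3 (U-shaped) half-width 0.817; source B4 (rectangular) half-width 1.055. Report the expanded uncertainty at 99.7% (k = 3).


mean = (39.101 + 38.47 + 38.744 + 37.911 + 38.726) / 5 = 38.5904
s = sqrt(sum((x - mean)^2)/(n-1)) = 0.44124064
u_A = s / sqrt(n) = 0.44124064 / sqrt(5) = 0.19732881
u_B1 = 1.46 / sqrt(6) = 0.5960425
u_B2 = 0.495 / sqrt(3) = 0.28578838
u_B3 = 0.817 / sqrt(2) = 0.57770624
u_B4 = 1.055 / sqrt(3) = 0.60910453
uc = sqrt(0.19732881^2 + 0.5960425^2 + 0.28578838^2 + 0.57770624^2 + 0.60910453^2) = 1.0865694
U = k * uc = 3 * 1.0865694
U = 3.2597

3.2597


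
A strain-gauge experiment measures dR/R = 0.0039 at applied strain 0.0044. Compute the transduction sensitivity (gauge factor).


GF = (dR/R) / epsilon
= 0.0039 / 0.0044
= 0.8864

0.8864


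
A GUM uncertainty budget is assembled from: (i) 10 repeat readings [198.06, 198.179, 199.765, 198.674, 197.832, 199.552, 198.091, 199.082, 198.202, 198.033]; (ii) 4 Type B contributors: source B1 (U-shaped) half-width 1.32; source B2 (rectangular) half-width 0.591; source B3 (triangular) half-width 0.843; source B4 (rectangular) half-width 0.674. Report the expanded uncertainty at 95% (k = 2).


mean = (198.06 + 198.179 + 199.765 + 198.674 + 197.832 + 199.552 + 198.091 + 199.082 + 198.202 + 198.033) / 10 = 198.547
s = sqrt(sum((x - mean)^2)/(n-1)) = 0.68887009
u_A = s / sqrt(n) = 0.68887009 / sqrt(10) = 0.21783985
u_B1 = 1.32 / sqrt(2) = 0.93338095
u_B2 = 0.591 / sqrt(3) = 0.34121401
u_B3 = 0.843 / sqrt(6) = 0.34415331
u_B4 = 0.674 / sqrt(3) = 0.38913408
uc = sqrt(0.21783985^2 + 0.93338095^2 + 0.34121401^2 + 0.34415331^2 + 0.38913408^2) = 1.1423432
U = k * uc = 2 * 1.1423432
U = 2.2847

2.2847


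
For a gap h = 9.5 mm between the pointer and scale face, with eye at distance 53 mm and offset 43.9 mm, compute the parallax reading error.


error = h * offset / d
= 9.5 * 43.9 / 53
= 7.8689

7.8689


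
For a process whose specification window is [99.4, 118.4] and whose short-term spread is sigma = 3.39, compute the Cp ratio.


Cp = (USL - LSL) / (6 * sigma)
= (118.4 - 99.4) / (6 * 3.39)
= 19.0000 / 20.3400
= 0.9341

0.9341


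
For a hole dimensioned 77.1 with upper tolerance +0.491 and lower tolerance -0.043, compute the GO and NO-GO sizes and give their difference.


GO = nominal - lower_tol (smallest hole = maximum material condition)
GO = 77.1 - 0.043 = 77.057
NO-GO = nominal + upper_tol (largest hole = least material condition)
NO-GO = 77.1 + 0.491 = 77.591
spread = NO-GO - GO = 77.591 - 77.057 = 0.5340

0.5340


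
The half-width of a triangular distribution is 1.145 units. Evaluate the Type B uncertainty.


u_B = half_width / sqrt(6)
u_B = 1.145 / 2.4494897
u_B = 0.4674

0.4674


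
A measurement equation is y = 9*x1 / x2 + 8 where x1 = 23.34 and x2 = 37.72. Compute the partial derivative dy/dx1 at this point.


y = 9*x1 / x2 + 8
dy/dx1 = 9/x2
Evaluate at x2 = 37.72: c1 = 9 / 37.72
c1 = 0.2386

0.2386


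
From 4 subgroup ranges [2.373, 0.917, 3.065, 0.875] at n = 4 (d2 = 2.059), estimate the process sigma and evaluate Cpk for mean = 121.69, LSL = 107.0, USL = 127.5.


R_bar = (2.373 + 0.917 + 3.065 + 0.875) / 4 = 1.8075
sigma = R_bar / d2 = 1.8075 / 2.059 = 0.87785333
Cp = (USL - LSL)/(6*sigma) = (127.5 - 107.0)/(6*0.87785333) = 3.8921
Cpu = (127.5 - 121.69)/(3*0.87785333) = 2.2061
Cpl = (121.69 - 107.0)/(3*0.87785333) = 5.5780
Cpk = min(Cpu, Cpl) = 2.2061

2.2061


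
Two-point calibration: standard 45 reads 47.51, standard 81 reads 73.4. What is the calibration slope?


slope = (y2 - y1) / (x2 - x1)
= (73.4 - 47.51) / (81 - 45)
= 25.8900 / 36
= 0.7192

0.7192


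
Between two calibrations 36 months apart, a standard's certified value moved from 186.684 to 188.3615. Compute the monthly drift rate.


rate = (v2 - v1) / months
= (188.3615 - 186.684) / 36
= 1.6775 / 36
= 0.0466

0.0466


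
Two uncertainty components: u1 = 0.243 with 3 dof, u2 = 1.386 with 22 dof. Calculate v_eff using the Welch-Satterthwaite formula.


uc = sqrt(u1^2 + u2^2) = sqrt(0.243^2 + 1.386^2) = 1.4071407
v_eff = uc^4 / (u1^4/v1 + u2^4/v2)
= 1.4071407^4 / (0.243^4/3 + 1.386^4/22)
= 3.920578 / 0.16889979
v_eff = 23.2125

23.2125


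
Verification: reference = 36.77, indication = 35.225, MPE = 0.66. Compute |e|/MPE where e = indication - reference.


e = indication - reference = 35.225 - 36.77 = -1.5450
|e| = 1.5450
ratio = |e| / MPE = 1.5450 / 0.66
ratio = 2.3409

2.3409


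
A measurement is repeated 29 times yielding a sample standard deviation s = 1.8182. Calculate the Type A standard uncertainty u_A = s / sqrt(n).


u_A = s / sqrt(n)
u_A = 1.8182 / sqrt(29)
u_A = 1.8182 / 5.3851648
u_A = 0.3376

0.3376


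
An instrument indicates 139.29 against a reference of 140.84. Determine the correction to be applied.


Correction = standard - reading
= 140.84 - 139.29
= 1.5500

1.5500


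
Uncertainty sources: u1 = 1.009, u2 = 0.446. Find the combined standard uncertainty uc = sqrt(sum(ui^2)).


uc = sqrt(1.009^2 + 0.446^2)
uc = sqrt(1.216997)
uc = 1.1032

1.1032


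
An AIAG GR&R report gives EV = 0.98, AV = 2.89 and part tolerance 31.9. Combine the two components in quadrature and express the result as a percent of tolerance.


GRR = sqrt(EV^2 + AV^2) = sqrt(0.98^2 + 2.89^2) = 3.0516389
%GRR = GRR / tol * 100 = 3.0516389 / 31.9 * 100
%GRR = 9.5663

9.5663


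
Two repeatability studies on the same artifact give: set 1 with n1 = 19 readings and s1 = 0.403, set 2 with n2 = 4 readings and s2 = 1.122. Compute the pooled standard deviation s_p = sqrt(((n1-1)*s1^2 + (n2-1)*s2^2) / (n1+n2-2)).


s_p = sqrt(((n1-1)*s1^2 + (n2-1)*s2^2) / (n1+n2-2))
numerator = (19-1)*0.403^2 + (4-1)*1.122^2 = 2.923362 + 3.776652 = 6.700014
denominator = 19 + 4 - 2 = 21
s_p^2 = 6.700014 / 21 = 0.31904829
s_p = sqrt(0.31904829) = 0.5648

0.5648


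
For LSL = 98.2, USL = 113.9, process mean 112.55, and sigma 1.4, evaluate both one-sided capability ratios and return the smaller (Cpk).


Cpu = (USL - mean) / (3*sigma) = (113.9 - 112.55) / (3*1.4) = 0.3214
Cpl = (mean - LSL) / (3*sigma) = (112.55 - 98.2) / (3*1.4) = 3.4167
Cpk = min(Cpu, Cpl) = 0.3214

0.3214


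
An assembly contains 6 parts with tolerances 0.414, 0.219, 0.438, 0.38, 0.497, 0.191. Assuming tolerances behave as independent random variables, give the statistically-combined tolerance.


RSS = sqrt(0.414^2 + 0.219^2 + 0.438^2 + 0.38^2 + 0.497^2 + 0.191^2)
= sqrt(0.839091)
= 0.9160

0.9160


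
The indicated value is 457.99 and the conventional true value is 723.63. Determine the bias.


Systematic error = measured - true
= 457.99 - 723.63
= -265.6400

-265.6400


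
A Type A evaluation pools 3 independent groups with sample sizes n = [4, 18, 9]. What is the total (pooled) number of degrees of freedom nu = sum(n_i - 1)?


nu = sum_i (n_i - 1)
nu = ((4 - 1) + (18 - 1) + (9 - 1))
nu = 3 + 17 + 8
nu = 28

28


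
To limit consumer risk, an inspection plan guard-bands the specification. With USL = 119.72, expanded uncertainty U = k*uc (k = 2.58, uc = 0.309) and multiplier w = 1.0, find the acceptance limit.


U = k * uc = 2.58 * 0.309 = 0.79722
guard band g = w * U = 1.0 * 0.79722 = 0.79722
AL = USL - g = 119.72 - 0.79722
AL = 118.9228

118.9228


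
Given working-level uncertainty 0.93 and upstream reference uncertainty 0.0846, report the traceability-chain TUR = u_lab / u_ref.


TUR = u_lab / u_ref
= 0.93 / 0.0846
= 10.9929

10.9929


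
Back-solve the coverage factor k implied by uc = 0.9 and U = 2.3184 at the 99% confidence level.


k = U / uc
k = 2.3184 / 0.9
k = 2.576

2.576


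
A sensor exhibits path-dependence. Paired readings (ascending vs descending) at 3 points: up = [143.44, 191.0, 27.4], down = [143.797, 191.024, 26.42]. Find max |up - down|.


|143.44 - 143.797| = 0.3570
|191.0 - 191.024| = 0.0240
|27.4 - 26.42| = 0.9800
hysteresis = max(diffs) = 0.9800

0.9800


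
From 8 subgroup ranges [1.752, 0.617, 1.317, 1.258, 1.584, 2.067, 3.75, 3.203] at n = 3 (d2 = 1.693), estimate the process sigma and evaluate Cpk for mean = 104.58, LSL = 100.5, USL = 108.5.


R_bar = (1.752 + 0.617 + 1.317 + 1.258 + 1.584 + 2.067 + 3.75 + 3.203) / 8 = 1.9435
sigma = R_bar / d2 = 1.9435 / 1.693 = 1.1479622
Cp = (USL - LSL)/(6*sigma) = (108.5 - 100.5)/(6*1.1479622) = 1.1615
Cpu = (108.5 - 104.58)/(3*1.1479622) = 1.1382
Cpl = (104.58 - 100.5)/(3*1.1479622) = 1.1847
Cpk = min(Cpu, Cpl) = 1.1382

1.1382


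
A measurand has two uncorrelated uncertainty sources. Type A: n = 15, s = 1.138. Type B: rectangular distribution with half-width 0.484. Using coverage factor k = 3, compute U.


u_A = s / sqrt(n) = 1.138 / sqrt(15) = 0.29383034
u_B = half_width / sqrt(3) = 0.484 / sqrt(3) = 0.27943753
uc = sqrt(u_A^2 + u_B^2) = sqrt(0.29383034^2 + 0.27943753^2) = 0.40548934
U = k * uc = 3 * 0.40548934
U = 1.2165

1.2165


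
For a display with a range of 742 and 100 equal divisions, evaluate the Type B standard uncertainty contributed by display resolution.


resolution = range / divisions
resolution = 742 / 100 = 7.42
u_res = resolution / (2*sqrt(3))
u_res = 7.42 / 3.4641016
u_res = 2.1420

2.1420


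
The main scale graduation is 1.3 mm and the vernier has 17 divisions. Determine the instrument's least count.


LC = MSD / n_div
= 1.3 / 17
= 0.0765

0.0765


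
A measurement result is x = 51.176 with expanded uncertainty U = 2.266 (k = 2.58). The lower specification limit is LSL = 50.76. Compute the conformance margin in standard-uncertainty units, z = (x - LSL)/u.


u = U / k = 2.266 / 2.58 = 0.87829457
margin = |LSL - x| = |50.76 - 51.176| = 0.416
z = margin / u = 0.416 / 0.87829457
z = 0.4736

0.4736


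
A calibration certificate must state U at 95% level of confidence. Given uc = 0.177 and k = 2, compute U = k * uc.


U = k * uc
U = 2 * 0.177
U = 0.3540

0.3540


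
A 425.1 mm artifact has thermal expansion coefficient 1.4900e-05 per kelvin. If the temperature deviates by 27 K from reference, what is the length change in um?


dL = L * alpha * dT
= 425.1 * 1.4900e-05 * 27
= 0.1710177 mm
dL_um = 0.1710177 * 1000 = 171.0177 um

171.0177


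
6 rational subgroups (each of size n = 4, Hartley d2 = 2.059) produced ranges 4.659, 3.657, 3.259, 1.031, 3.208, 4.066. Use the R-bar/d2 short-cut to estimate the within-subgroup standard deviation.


R_bar = (4.659 + 3.657 + 3.259 + 1.031 + 3.208 + 4.066) / 6
R_bar = 19.88 / 6 = 3.3133333
sigma_hat = R_bar / d2 = 3.3133333 / 2.059 = 1.6092

1.6092


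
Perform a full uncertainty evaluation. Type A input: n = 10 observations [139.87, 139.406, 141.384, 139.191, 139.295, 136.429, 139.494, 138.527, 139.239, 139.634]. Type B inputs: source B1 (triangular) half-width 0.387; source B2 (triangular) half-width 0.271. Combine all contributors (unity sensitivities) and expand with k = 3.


mean = (139.87 + 139.406 + 141.384 + 139.191 + 139.295 + 136.429 + 139.494 + 138.527 + 139.239 + 139.634) / 10 = 139.2469
s = sqrt(sum((x - mean)^2)/(n-1)) = 1.2318002
u_A = s / sqrt(n) = 1.2318002 / sqrt(10) = 0.38952943
u_B1 = 0.387 / sqrt(6) = 0.15799209
u_B2 = 0.271 / sqrt(6) = 0.11063529
uc = sqrt(0.38952943^2 + 0.15799209^2 + 0.11063529^2) = 0.43466636
U = k * uc = 3 * 0.43466636
U = 1.3040

1.3040


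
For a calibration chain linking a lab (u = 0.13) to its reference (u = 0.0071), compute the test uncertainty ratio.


TUR = u_lab / u_ref
= 0.13 / 0.0071
= 18.3099

18.3099


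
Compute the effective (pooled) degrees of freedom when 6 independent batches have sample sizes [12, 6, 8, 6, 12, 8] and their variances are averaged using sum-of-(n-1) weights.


nu = sum_i (n_i - 1)
nu = ((12 - 1) + (6 - 1) + (8 - 1) + (6 - 1) + (12 - 1) + (8 - 1))
nu = 11 + 5 + 7 + 5 + 11 + 7
nu = 46

46


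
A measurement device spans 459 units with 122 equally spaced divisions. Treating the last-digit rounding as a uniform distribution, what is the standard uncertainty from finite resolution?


resolution = range / divisions
resolution = 459 / 122 = 3.7622951
u_res = resolution / (2*sqrt(3))
u_res = 3.7622951 / 3.4641016
u_res = 1.0861

1.0861


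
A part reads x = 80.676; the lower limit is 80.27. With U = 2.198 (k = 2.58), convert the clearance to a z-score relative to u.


u = U / k = 2.198 / 2.58 = 0.85193798
margin = |LSL - x| = |80.27 - 80.676| = 0.406
z = margin / u = 0.406 / 0.85193798
z = 0.4766

0.4766


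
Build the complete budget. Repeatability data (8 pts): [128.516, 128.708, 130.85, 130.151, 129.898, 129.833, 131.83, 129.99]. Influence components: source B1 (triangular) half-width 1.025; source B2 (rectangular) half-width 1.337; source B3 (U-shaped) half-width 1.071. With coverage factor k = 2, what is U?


mean = (128.516 + 128.708 + 130.85 + 130.151 + 129.898 + 129.833 + 131.83 + 129.99) / 8 = 129.972
s = sqrt(sum((x - mean)^2)/(n-1)) = 1.0689008
u_A = s / sqrt(n) = 1.0689008 / sqrt(8) = 0.3779135
u_B1 = 1.025 / sqrt(6) = 0.4184545
u_B2 = 1.337 / sqrt(3) = 0.77191731
u_B3 = 1.071 / sqrt(2) = 0.75731136
uc = sqrt(0.3779135^2 + 0.4184545^2 + 0.77191731^2 + 0.75731136^2) = 1.2195489
U = k * uc = 2 * 1.2195489
U = 2.4391

2.4391


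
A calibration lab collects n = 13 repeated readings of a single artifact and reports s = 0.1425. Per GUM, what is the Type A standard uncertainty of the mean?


u_A = s / sqrt(n)
u_A = 0.1425 / sqrt(13)
u_A = 0.1425 / 3.6055513
u_A = 0.0395

0.0395


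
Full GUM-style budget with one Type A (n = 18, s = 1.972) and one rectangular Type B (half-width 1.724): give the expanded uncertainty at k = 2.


u_A = s / sqrt(n) = 1.972 / sqrt(18) = 0.46480486
u_B = half_width / sqrt(3) = 1.724 / sqrt(3) = 0.99535186
uc = sqrt(u_A^2 + u_B^2) = sqrt(0.46480486^2 + 0.99535186^2) = 1.0985303
U = k * uc = 2 * 1.0985303
U = 2.1971

2.1971


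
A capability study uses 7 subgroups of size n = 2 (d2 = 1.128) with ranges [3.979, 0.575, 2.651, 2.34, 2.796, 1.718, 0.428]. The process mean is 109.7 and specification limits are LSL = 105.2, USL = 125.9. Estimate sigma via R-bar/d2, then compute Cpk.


R_bar = (3.979 + 0.575 + 2.651 + 2.34 + 2.796 + 1.718 + 0.428) / 7 = 2.0695714
sigma = R_bar / d2 = 2.0695714 / 1.128 = 1.8347264
Cp = (USL - LSL)/(6*sigma) = (125.9 - 105.2)/(6*1.8347264) = 1.8804
Cpu = (125.9 - 109.7)/(3*1.8347264) = 2.9432
Cpl = (109.7 - 105.2)/(3*1.8347264) = 0.8176
Cpk = min(Cpu, Cpl) = 0.8176

0.8176


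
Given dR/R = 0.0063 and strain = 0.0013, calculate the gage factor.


GF = (dR/R) / epsilon
= 0.0063 / 0.0013
= 4.8462

4.8462


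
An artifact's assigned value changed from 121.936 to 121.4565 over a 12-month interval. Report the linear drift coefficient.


rate = (v2 - v1) / months
= (121.4565 - 121.936) / 12
= -0.4795 / 12
= -0.0400

-0.0400


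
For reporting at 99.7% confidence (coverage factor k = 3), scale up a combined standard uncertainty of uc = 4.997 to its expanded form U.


U = k * uc
U = 3 * 4.997
U = 14.9910

14.9910


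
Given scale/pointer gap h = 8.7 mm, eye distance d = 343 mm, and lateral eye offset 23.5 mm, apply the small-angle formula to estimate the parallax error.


error = h * offset / d
= 8.7 * 23.5 / 343
= 0.5961

0.5961


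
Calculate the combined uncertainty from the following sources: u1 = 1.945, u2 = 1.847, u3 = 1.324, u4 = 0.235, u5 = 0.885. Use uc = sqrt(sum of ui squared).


uc = sqrt(1.945^2 + 1.847^2 + 1.324^2 + 0.235^2 + 0.885^2)
uc = sqrt(9.78586)
uc = 3.1282

3.1282


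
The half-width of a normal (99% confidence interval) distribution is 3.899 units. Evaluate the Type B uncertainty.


u_B = half_width / 2.576
u_B = 3.899 / 2.576
u_B = 1.5136

1.5136


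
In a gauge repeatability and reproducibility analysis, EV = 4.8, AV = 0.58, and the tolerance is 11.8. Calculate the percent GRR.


GRR = sqrt(EV^2 + AV^2) = sqrt(4.8^2 + 0.58^2) = 4.8349147
%GRR = GRR / tol * 100 = 4.8349147 / 11.8 * 100
%GRR = 40.9739

40.9739


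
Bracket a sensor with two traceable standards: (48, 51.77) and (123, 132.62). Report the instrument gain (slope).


slope = (y2 - y1) / (x2 - x1)
= (132.62 - 51.77) / (123 - 48)
= 80.8500 / 75
= 1.0780

1.0780


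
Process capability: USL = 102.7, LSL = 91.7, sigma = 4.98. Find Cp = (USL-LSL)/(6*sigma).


Cp = (USL - LSL) / (6 * sigma)
= (102.7 - 91.7) / (6 * 4.98)
= 11.0000 / 29.8800
= 0.3681

0.3681


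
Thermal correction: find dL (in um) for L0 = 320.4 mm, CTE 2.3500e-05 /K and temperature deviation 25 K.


dL = L * alpha * dT
= 320.4 * 2.3500e-05 * 25
= 0.1882350 mm
dL_um = 0.1882350 * 1000 = 188.2350 um

188.2350


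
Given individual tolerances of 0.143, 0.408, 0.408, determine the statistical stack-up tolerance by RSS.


RSS = sqrt(0.143^2 + 0.408^2 + 0.408^2)
= sqrt(0.353377)
= 0.5945

0.5945


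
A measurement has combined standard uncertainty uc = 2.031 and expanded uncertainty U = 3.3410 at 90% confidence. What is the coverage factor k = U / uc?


k = U / uc
k = 3.3410 / 2.031
k = 1.645

1.645


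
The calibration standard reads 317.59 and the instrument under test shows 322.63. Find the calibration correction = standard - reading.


Correction = standard - reading
= 317.59 - 322.63
= -5.0400

-5.0400


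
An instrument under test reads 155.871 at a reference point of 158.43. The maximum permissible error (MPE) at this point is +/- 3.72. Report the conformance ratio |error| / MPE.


e = indication - reference = 155.871 - 158.43 = -2.5590
|e| = 2.5590
ratio = |e| / MPE = 2.5590 / 3.72
ratio = 0.6879

0.6879


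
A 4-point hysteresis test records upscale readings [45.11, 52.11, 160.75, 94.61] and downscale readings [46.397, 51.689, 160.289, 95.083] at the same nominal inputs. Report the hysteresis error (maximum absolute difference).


|45.11 - 46.397| = 1.2870
|52.11 - 51.689| = 0.4210
|160.75 - 160.289| = 0.4610
|94.61 - 95.083| = 0.4730
hysteresis = max(diffs) = 1.2870

1.2870


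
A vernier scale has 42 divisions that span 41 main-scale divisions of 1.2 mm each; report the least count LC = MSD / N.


LC = MSD / n_div
= 1.2 / 42
= 0.0286

0.0286


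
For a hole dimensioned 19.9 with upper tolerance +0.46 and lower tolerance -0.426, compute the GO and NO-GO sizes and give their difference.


GO = nominal - lower_tol (smallest hole = maximum material condition)
GO = 19.9 - 0.426 = 19.474
NO-GO = nominal + upper_tol (largest hole = least material condition)
NO-GO = 19.9 + 0.46 = 20.36
spread = NO-GO - GO = 20.36 - 19.474 = 0.8860

0.8860


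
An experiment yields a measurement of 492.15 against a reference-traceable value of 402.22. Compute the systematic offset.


Systematic error = measured - true
= 492.15 - 402.22
= 89.9300

89.9300


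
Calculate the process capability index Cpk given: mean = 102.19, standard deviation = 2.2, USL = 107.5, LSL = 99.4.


Cpu = (USL - mean) / (3*sigma) = (107.5 - 102.19) / (3*2.2) = 0.8045
Cpl = (mean - LSL) / (3*sigma) = (102.19 - 99.4) / (3*2.2) = 0.4227
Cpk = min(Cpu, Cpl) = 0.4227

0.4227


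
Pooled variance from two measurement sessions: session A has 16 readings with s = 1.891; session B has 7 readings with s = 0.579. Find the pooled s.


s_p = sqrt(((n1-1)*s1^2 + (n2-1)*s2^2) / (n1+n2-2))
numerator = (16-1)*1.891^2 + (7-1)*0.579^2 = 53.638215 + 2.011446 = 55.649661
denominator = 16 + 7 - 2 = 21
s_p^2 = 55.649661 / 21 = 2.6499839
s_p = sqrt(2.6499839) = 1.6279

1.6279


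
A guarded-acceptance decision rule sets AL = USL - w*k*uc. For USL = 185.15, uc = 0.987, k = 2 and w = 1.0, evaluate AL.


U = k * uc = 2 * 0.987 = 1.974
guard band g = w * U = 1.0 * 1.974 = 1.974
AL = USL - g = 185.15 - 1.974
AL = 183.1760

183.1760


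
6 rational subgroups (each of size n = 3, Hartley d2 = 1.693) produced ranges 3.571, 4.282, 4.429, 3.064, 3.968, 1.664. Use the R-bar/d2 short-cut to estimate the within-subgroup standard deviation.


R_bar = (3.571 + 4.282 + 4.429 + 3.064 + 3.968 + 1.664) / 6
R_bar = 20.978 / 6 = 3.4963333
sigma_hat = R_bar / d2 = 3.4963333 / 1.693 = 2.0652

2.0652


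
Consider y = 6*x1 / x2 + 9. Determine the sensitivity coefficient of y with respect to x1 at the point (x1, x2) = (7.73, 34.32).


y = 6*x1 / x2 + 9
dy/dx1 = 6/x2
Evaluate at x2 = 34.32: c1 = 6 / 34.32
c1 = 0.1748

0.1748


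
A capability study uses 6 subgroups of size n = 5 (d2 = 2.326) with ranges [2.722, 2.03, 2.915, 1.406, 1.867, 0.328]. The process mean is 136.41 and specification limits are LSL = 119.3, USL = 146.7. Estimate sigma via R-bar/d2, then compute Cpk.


R_bar = (2.722 + 2.03 + 2.915 + 1.406 + 1.867 + 0.328) / 6 = 1.878
sigma = R_bar / d2 = 1.878 / 2.326 = 0.80739467
Cp = (USL - LSL)/(6*sigma) = (146.7 - 119.3)/(6*0.80739467) = 5.6561
Cpu = (146.7 - 136.41)/(3*0.80739467) = 4.2482
Cpl = (136.41 - 119.3)/(3*0.80739467) = 7.0639
Cpk = min(Cpu, Cpl) = 4.2482

4.2482


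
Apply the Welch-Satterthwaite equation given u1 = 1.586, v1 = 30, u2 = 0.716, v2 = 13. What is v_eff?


uc = sqrt(u1^2 + u2^2) = sqrt(1.586^2 + 0.716^2) = 1.7401299
v_eff = uc^4 / (u1^4/v1 + u2^4/v2)
= 1.7401299^4 / (1.586^4/30 + 0.716^4/13)
= 9.1690993 / 0.23112386
v_eff = 39.6718

39.6718


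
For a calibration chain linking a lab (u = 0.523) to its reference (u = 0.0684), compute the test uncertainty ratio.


TUR = u_lab / u_ref
= 0.523 / 0.0684
= 7.6462

7.6462


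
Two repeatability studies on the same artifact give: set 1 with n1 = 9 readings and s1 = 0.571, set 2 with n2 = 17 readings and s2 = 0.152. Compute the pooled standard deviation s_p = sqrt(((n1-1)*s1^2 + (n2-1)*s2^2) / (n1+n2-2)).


s_p = sqrt(((n1-1)*s1^2 + (n2-1)*s2^2) / (n1+n2-2))
numerator = (9-1)*0.571^2 + (17-1)*0.152^2 = 2.608328 + 0.369664 = 2.977992
denominator = 9 + 17 - 2 = 24
s_p^2 = 2.977992 / 24 = 0.124083
s_p = sqrt(0.124083) = 0.3523

0.3523


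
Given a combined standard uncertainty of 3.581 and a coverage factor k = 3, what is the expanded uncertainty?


U = k * uc
U = 3 * 3.581
U = 10.7430

10.7430


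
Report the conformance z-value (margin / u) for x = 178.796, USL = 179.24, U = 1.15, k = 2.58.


u = U / k = 1.15 / 2.58 = 0.44573643
margin = |USL - x| = |179.24 - 178.796| = 0.444
z = margin / u = 0.444 / 0.44573643
z = 0.9961

0.9961


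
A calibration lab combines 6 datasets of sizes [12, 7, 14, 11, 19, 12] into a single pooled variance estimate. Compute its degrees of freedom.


nu = sum_i (n_i - 1)
nu = ((12 - 1) + (7 - 1) + (14 - 1) + (11 - 1) + (19 - 1) + (12 - 1))
nu = 11 + 6 + 13 + 10 + 18 + 11
nu = 69

69


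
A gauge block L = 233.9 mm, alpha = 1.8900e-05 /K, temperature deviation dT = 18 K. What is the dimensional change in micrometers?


dL = L * alpha * dT
= 233.9 * 1.8900e-05 * 18
= 0.0795728 mm
dL_um = 0.0795728 * 1000 = 79.5728 um

79.5728


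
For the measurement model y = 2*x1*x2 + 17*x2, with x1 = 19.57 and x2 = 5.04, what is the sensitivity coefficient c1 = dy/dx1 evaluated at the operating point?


y = 2*x1*x2 + 17*x2
dy/dx1 = 2*x2
Evaluate at x2 = 5.04: c1 = 2 * 5.04
c1 = 10.0800

10.0800


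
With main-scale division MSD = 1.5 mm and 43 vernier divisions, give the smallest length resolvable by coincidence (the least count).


LC = MSD / n_div
= 1.5 / 43
= 0.0349

0.0349


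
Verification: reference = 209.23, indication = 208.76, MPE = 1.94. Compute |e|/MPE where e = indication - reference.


e = indication - reference = 208.76 - 209.23 = -0.4700
|e| = 0.4700
ratio = |e| / MPE = 0.4700 / 1.94
ratio = 0.2423

0.2423


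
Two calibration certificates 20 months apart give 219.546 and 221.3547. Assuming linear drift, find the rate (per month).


rate = (v2 - v1) / months
= (221.3547 - 219.546) / 20
= 1.8087 / 20
= 0.0904

0.0904


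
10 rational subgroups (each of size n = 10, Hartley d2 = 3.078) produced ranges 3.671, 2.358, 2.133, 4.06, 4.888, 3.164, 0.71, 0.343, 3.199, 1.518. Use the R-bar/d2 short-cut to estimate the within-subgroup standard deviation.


R_bar = (3.671 + 2.358 + 2.133 + 4.06 + 4.888 + 3.164 + 0.71 + 0.343 + 3.199 + 1.518) / 10
R_bar = 26.044 / 10 = 2.6044
sigma_hat = R_bar / d2 = 2.6044 / 3.078 = 0.8461

0.8461


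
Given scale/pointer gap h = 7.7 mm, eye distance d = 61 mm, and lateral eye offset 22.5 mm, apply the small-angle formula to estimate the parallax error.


error = h * offset / d
= 7.7 * 22.5 / 61
= 2.8402

2.8402


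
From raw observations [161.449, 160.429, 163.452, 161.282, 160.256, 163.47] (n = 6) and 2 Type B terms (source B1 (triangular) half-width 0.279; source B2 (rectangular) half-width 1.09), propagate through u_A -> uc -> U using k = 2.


mean = (161.449 + 160.429 + 163.452 + 161.282 + 160.256 + 163.47) / 6 = 161.723
s = sqrt(sum((x - mean)^2)/(n-1)) = 1.4239053
u_A = s / sqrt(n) = 1.4239053 / sqrt(6) = 0.5813069
u_B1 = 0.279 / sqrt(6) = 0.11390127
u_B2 = 1.09 / sqrt(3) = 0.62931179
uc = sqrt(0.5813069^2 + 0.11390127^2 + 0.62931179^2) = 0.86424796
U = k * uc = 2 * 0.86424796
U = 1.7285

1.7285


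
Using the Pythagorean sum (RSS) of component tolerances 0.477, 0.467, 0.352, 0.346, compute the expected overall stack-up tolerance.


RSS = sqrt(0.477^2 + 0.467^2 + 0.352^2 + 0.346^2)
= sqrt(0.689238)
= 0.8302

0.8302


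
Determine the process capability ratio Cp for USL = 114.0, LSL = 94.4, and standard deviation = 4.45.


Cp = (USL - LSL) / (6 * sigma)
= (114.0 - 94.4) / (6 * 4.45)
= 19.6000 / 26.7000
= 0.7341

0.7341


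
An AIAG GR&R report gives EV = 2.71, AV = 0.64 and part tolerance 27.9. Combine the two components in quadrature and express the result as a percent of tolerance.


GRR = sqrt(EV^2 + AV^2) = sqrt(2.71^2 + 0.64^2) = 2.7845466
%GRR = GRR / tol * 100 = 2.7845466 / 27.9 * 100
%GRR = 9.9805

9.9805


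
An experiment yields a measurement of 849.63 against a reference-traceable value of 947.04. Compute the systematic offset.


Systematic error = measured - true
= 849.63 - 947.04
= -97.4100

-97.4100


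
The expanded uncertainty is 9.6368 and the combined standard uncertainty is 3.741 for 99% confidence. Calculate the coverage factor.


k = U / uc
k = 9.6368 / 3.741
k = 2.576

2.576


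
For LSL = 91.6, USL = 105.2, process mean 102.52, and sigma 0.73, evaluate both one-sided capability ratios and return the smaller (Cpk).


Cpu = (USL - mean) / (3*sigma) = (105.2 - 102.52) / (3*0.73) = 1.2237
Cpl = (mean - LSL) / (3*sigma) = (102.52 - 91.6) / (3*0.73) = 4.9863
Cpk = min(Cpu, Cpl) = 1.2237

1.2237


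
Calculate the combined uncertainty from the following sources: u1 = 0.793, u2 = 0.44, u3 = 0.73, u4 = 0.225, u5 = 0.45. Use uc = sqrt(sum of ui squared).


uc = sqrt(0.793^2 + 0.44^2 + 0.73^2 + 0.225^2 + 0.45^2)
uc = sqrt(1.608474)
uc = 1.2683

1.2683


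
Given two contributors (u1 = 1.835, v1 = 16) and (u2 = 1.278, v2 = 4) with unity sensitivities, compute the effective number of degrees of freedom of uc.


uc = sqrt(u1^2 + u2^2) = sqrt(1.835^2 + 1.278^2) = 2.2361818
v_eff = uc^4 / (u1^4/v1 + u2^4/v2)
= 2.2361818^4 / (1.835^4/16 + 1.278^4/4)
= 25.005091 / 1.3755419
v_eff = 18.1784

18.1784


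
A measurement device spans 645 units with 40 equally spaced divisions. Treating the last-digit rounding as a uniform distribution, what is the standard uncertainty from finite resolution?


resolution = range / divisions
resolution = 645 / 40 = 16.125
u_res = resolution / (2*sqrt(3))
u_res = 16.125 / 3.4641016
u_res = 4.6549

4.6549


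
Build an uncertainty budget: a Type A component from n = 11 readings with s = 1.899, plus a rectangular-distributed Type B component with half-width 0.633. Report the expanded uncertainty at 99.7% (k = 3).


u_A = s / sqrt(n) = 1.899 / sqrt(11) = 0.57257004
u_B = half_width / sqrt(3) = 0.633 / sqrt(3) = 0.36546272
uc = sqrt(u_A^2 + u_B^2) = sqrt(0.57257004^2 + 0.36546272^2) = 0.6792639
U = k * uc = 3 * 0.6792639
U = 2.0378

2.0378


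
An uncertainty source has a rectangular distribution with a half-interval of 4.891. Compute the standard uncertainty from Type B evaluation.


u_B = half_width / sqrt(3)
u_B = 4.891 / 1.7320508
u_B = 2.8238

2.8238


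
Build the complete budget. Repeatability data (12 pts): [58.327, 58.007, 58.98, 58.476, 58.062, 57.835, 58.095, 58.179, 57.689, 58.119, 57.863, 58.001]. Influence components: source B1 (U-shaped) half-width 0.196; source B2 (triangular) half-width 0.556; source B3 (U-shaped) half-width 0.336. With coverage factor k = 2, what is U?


mean = (58.327 + 58.007 + 58.98 + 58.476 + 58.062 + 57.835 + 58.095 + 58.179 + 57.689 + 58.119 + 57.863 + 58.001) / 12 = 58.13608333
s = sqrt(sum((x - mean)^2)/(n-1)) = 0.34025618
u_A = s / sqrt(n) = 0.34025618 / sqrt(12) = 0.098223499
u_B1 = 0.196 / sqrt(2) = 0.13859293
u_B2 = 0.556 / sqrt(6) = 0.22698605
u_B3 = 0.336 / sqrt(2) = 0.23758788
uc = sqrt(0.098223499^2 + 0.13859293^2 + 0.22698605^2 + 0.23758788^2) = 0.36990069
U = k * uc = 2 * 0.36990069
U = 0.7398

0.7398


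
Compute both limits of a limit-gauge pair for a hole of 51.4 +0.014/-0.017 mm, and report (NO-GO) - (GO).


GO = nominal - lower_tol (smallest hole = maximum material condition)
GO = 51.4 - 0.017 = 51.383
NO-GO = nominal + upper_tol (largest hole = least material condition)
NO-GO = 51.4 + 0.014 = 51.414
spread = NO-GO - GO = 51.414 - 51.383 = 0.0310

0.0310


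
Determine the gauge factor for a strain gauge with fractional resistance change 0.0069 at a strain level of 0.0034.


GF = (dR/R) / epsilon
= 0.0069 / 0.0034
= 2.0294

2.0294
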